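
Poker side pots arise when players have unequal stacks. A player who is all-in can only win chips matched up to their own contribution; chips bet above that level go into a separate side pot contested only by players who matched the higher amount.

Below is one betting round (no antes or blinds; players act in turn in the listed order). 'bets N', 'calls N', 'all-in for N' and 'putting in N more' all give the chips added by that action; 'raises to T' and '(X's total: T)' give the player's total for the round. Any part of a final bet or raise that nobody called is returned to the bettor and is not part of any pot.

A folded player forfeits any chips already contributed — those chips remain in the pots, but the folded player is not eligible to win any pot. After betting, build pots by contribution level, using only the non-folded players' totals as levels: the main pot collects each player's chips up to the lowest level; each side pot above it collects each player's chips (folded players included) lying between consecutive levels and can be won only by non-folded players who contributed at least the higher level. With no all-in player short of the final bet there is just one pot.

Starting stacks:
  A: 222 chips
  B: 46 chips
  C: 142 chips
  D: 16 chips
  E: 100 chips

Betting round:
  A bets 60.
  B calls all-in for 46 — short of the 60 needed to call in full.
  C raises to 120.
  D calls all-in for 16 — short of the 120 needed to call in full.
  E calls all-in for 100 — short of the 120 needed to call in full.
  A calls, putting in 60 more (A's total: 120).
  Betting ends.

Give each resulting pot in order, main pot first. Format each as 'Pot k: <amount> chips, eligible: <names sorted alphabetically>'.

Pot 1: 80 chips, eligible: A, B, C, D, E
Pot 2: 120 chips, eligible: A, B, C, E
Pot 3: 162 chips, eligible: A, C, E
Pot 4: 40 chips, eligible: A, C

Derivation:
Contributions: A=120, B=46, C=120, D=16, E=100
Pot levels (distinct totals of non-folded players): 16, 46, 100, 120
Layer 1-16: 16 each from A, B, C, D, E = 16*5 = 80 chips; eligible A, B, C, D, E
Layer 17-46: 30 each from A, B, C, E = 30*4 = 120 chips; eligible A, B, C, E
Layer 47-100: 54 each from A, C, E = 54*3 = 162 chips; eligible A, C, E
Layer 101-120: 20 each from A, C = 20*2 = 40 chips; eligible A, C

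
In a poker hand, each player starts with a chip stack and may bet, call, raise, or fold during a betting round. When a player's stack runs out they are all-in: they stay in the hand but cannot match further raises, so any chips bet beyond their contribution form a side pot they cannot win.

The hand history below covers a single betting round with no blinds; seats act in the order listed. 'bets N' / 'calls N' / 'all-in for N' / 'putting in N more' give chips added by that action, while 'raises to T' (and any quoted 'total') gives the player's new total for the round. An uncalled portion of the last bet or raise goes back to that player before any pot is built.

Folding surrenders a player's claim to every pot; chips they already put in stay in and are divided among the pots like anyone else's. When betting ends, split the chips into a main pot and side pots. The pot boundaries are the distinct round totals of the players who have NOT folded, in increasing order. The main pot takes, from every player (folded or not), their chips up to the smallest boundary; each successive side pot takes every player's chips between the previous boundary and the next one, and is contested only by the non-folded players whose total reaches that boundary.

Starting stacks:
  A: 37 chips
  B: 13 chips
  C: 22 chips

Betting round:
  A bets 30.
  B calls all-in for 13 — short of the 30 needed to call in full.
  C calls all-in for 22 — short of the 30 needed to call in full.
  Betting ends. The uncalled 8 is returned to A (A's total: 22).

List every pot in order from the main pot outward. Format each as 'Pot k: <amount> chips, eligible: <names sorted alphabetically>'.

Contributions (after 8 returned to A): A=22, B=13, C=22
Pot levels (distinct totals of non-folded players): 13, 22
Layer 1-13: 13 each from A, B, C = 13*3 = 39 chips; eligible A, B, C
Layer 14-22: 9 each from A, C = 9*2 = 18 chips; eligible A, C

Pot 1: 39 chips, eligible: A, B, C
Pot 2: 18 chips, eligible: A, C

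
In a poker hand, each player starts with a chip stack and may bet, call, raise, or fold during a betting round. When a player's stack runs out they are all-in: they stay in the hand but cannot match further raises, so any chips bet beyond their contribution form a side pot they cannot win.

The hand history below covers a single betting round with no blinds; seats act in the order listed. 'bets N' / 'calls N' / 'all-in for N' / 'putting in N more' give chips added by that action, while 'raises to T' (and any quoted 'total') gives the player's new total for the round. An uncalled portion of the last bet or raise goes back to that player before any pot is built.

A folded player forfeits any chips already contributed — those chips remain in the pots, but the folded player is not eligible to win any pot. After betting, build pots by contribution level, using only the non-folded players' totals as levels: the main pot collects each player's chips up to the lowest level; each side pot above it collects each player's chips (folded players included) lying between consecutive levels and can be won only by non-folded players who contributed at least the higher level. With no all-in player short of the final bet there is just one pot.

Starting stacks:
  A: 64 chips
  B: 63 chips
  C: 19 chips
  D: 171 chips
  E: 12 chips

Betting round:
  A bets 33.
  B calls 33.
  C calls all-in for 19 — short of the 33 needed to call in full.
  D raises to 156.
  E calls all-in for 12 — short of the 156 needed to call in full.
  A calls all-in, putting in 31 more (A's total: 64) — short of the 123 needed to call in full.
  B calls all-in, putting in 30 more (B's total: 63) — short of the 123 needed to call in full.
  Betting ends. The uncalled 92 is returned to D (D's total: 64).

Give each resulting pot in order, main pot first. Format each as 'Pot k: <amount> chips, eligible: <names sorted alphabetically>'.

Contributions (after 92 returned to D): A=64, B=63, C=19, D=64, E=12
Pot levels (distinct totals of non-folded players): 12, 19, 63, 64
Layer 1-12: 12 each from A, B, C, D, E = 12*5 = 60 chips; eligible A, B, C, D, E
Layer 13-19: 7 each from A, B, C, D = 7*4 = 28 chips; eligible A, B, C, D
Layer 20-63: 44 each from A, B, D = 44*3 = 132 chips; eligible A, B, D
Layer 64-64: 1 each from A, D = 1*2 = 2 chips; eligible A, D

Pot 1: 60 chips, eligible: A, B, C, D, E
Pot 2: 28 chips, eligible: A, B, C, D
Pot 3: 132 chips, eligible: A, B, D
Pot 4: 2 chips, eligible: A, D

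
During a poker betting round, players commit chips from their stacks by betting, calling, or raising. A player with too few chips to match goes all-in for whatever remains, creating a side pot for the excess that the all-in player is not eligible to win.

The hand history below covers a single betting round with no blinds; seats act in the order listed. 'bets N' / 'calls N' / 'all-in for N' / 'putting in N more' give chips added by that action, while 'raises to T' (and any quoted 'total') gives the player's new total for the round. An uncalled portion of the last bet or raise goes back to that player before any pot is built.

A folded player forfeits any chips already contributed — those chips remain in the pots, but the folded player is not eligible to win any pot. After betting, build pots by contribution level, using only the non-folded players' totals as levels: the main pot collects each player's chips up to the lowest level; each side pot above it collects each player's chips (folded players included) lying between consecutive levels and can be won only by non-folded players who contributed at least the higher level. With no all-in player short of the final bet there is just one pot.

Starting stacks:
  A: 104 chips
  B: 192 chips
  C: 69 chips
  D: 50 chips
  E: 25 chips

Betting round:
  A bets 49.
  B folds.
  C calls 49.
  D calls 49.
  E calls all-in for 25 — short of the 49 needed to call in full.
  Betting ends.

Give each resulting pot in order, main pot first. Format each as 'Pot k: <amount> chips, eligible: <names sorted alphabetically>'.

Contributions: A=49, C=49, D=49, E=25
Folded: B
Pot levels (distinct totals of non-folded players): 25, 49
Layer 1-25: 25 each from A, C, D, E = 25*4 = 100 chips; eligible A, C, D, E
Layer 26-49: 24 each from A, C, D = 24*3 = 72 chips; eligible A, C, D

Pot 1: 100 chips, eligible: A, C, D, E
Pot 2: 72 chips, eligible: A, C, D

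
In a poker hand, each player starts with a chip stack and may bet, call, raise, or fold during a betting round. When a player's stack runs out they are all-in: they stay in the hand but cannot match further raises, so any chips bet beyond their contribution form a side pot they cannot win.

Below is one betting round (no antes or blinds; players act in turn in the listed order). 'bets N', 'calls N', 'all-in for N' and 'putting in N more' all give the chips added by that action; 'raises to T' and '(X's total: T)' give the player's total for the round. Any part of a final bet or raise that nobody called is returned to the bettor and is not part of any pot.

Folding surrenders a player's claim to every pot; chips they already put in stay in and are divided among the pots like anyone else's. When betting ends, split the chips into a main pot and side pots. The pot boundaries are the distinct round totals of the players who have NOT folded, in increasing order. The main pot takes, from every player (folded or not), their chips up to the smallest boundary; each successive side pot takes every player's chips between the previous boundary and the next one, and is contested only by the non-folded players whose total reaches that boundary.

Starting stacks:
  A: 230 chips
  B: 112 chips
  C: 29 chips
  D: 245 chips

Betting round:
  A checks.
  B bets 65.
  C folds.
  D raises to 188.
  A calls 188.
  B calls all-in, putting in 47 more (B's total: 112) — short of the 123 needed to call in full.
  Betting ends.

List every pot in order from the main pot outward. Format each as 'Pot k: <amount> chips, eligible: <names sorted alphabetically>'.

Contributions: A=188, B=112, D=188
Folded: C
Pot levels (distinct totals of non-folded players): 112, 188
Layer 1-112: 112 each from A, B, D = 112*3 = 336 chips; eligible A, B, D
Layer 113-188: 76 each from A, D = 76*2 = 152 chips; eligible A, D

Pot 1: 336 chips, eligible: A, B, D
Pot 2: 152 chips, eligible: A, D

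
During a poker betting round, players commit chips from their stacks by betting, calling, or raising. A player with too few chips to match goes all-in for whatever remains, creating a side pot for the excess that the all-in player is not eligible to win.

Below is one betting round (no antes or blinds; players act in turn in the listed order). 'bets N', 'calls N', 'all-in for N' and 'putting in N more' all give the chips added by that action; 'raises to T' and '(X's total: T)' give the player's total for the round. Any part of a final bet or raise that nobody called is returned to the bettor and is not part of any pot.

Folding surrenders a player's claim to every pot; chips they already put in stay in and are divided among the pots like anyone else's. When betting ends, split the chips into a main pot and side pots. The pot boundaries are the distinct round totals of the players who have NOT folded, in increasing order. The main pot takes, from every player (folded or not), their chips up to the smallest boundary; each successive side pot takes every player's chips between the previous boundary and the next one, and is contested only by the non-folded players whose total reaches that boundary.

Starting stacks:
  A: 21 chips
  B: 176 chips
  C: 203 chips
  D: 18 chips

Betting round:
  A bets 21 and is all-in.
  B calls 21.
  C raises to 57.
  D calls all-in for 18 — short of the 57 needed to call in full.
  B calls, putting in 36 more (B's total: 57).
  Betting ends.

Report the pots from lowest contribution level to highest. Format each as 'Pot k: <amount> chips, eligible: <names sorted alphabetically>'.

Contributions: A=21, B=57, C=57, D=18
Pot levels (distinct totals of non-folded players): 18, 21, 57
Layer 1-18: 18 each from A, B, C, D = 18*4 = 72 chips; eligible A, B, C, D
Layer 19-21: 3 each from A, B, C = 3*3 = 9 chips; eligible A, B, C
Layer 22-57: 36 each from B, C = 36*2 = 72 chips; eligible B, C

Pot 1: 72 chips, eligible: A, B, C, D
Pot 2: 9 chips, eligible: A, B, C
Pot 3: 72 chips, eligible: B, C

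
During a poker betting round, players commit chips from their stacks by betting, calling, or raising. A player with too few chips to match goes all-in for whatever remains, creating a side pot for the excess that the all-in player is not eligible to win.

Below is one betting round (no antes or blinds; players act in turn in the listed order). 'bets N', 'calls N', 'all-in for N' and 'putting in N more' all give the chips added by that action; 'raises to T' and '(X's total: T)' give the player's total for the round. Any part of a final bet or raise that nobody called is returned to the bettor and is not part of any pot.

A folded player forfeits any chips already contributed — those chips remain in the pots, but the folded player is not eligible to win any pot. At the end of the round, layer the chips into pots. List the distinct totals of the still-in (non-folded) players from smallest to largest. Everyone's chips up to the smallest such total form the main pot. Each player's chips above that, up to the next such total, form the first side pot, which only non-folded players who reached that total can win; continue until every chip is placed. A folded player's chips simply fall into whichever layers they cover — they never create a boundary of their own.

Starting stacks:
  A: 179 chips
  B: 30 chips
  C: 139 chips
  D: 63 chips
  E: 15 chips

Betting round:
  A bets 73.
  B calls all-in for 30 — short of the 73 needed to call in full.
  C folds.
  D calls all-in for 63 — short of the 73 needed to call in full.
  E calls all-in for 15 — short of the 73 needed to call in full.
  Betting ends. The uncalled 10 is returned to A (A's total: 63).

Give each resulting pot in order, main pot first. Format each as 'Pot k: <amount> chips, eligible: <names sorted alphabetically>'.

Contributions (after 10 returned to A): A=63, B=30, D=63, E=15
Folded: C
Pot levels (distinct totals of non-folded players): 15, 30, 63
Layer 1-15: 15 each from A, B, D, E = 15*4 = 60 chips; eligible A, B, D, E
Layer 16-30: 15 each from A, B, D = 15*3 = 45 chips; eligible A, B, D
Layer 31-63: 33 each from A, D = 33*2 = 66 chips; eligible A, D

Pot 1: 60 chips, eligible: A, B, D, E
Pot 2: 45 chips, eligible: A, B, D
Pot 3: 66 chips, eligible: A, D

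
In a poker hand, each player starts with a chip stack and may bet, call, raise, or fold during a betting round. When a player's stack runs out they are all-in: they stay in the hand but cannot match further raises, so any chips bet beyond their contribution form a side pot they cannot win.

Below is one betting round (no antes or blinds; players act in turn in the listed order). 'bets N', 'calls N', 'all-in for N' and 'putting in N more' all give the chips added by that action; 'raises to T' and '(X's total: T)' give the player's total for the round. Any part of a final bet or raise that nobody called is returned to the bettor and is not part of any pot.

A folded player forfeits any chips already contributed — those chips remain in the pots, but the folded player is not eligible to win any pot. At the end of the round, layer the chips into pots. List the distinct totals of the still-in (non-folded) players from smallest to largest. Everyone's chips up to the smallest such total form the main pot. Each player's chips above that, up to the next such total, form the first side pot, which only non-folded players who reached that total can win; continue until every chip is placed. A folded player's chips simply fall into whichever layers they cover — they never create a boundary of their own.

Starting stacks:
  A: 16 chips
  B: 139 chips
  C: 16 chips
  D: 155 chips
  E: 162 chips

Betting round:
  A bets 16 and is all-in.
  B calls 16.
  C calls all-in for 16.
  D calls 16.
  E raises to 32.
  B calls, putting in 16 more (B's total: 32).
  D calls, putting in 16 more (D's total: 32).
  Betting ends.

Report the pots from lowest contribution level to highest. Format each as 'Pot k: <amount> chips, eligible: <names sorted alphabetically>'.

Pot 1: 80 chips, eligible: A, B, C, D, E
Pot 2: 48 chips, eligible: B, D, E

Derivation:
Contributions: A=16, B=32, C=16, D=32, E=32
Pot levels (distinct totals of non-folded players): 16, 32
Layer 1-16: 16 each from A, B, C, D, E = 16*5 = 80 chips; eligible A, B, C, D, E
Layer 17-32: 16 each from B, D, E = 16*3 = 48 chips; eligible B, D, E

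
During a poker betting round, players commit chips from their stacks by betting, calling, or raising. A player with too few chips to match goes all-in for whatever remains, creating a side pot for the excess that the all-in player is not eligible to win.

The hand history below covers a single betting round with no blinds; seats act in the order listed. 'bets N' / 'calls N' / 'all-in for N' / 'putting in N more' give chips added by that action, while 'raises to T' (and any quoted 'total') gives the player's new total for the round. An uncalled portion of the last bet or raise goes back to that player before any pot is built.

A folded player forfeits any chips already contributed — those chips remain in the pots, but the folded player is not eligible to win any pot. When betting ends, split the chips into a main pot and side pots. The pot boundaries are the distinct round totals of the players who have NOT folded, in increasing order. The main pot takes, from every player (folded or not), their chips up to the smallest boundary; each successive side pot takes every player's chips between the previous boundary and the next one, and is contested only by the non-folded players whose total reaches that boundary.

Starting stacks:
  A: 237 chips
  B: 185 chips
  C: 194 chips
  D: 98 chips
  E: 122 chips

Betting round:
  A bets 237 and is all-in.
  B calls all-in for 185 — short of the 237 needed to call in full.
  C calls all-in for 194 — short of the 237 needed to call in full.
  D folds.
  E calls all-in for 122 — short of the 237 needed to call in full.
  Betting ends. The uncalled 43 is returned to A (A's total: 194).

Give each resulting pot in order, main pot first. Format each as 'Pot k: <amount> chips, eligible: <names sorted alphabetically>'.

Pot 1: 488 chips, eligible: A, B, C, E
Pot 2: 189 chips, eligible: A, B, C
Pot 3: 18 chips, eligible: A, C

Derivation:
Contributions (after 43 returned to A): A=194, B=185, C=194, E=122
Folded: D
Pot levels (distinct totals of non-folded players): 122, 185, 194
Layer 1-122: 122 each from A, B, C, E = 122*4 = 488 chips; eligible A, B, C, E
Layer 123-185: 63 each from A, B, C = 63*3 = 189 chips; eligible A, B, C
Layer 186-194: 9 each from A, C = 9*2 = 18 chips; eligible A, C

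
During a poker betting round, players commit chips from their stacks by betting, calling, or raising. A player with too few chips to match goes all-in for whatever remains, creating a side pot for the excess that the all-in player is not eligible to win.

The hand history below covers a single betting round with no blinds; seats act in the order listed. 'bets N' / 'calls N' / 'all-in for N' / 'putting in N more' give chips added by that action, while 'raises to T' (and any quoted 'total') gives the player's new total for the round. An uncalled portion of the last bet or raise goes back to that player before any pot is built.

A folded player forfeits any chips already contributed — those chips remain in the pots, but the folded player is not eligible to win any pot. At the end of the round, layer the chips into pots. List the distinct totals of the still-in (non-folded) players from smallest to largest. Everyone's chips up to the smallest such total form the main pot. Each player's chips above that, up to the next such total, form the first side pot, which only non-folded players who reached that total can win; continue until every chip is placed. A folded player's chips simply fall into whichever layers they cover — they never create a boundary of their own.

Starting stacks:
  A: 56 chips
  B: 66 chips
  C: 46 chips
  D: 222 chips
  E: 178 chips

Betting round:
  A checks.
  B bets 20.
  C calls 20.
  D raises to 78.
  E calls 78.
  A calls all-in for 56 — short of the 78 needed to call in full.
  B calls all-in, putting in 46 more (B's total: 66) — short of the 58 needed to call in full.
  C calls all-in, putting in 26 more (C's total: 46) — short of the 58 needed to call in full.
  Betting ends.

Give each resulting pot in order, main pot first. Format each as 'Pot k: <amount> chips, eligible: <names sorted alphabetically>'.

Pot 1: 230 chips, eligible: A, B, C, D, E
Pot 2: 40 chips, eligible: A, B, D, E
Pot 3: 30 chips, eligible: B, D, E
Pot 4: 24 chips, eligible: D, E

Derivation:
Contributions: A=56, B=66, C=46, D=78, E=78
Pot levels (distinct totals of non-folded players): 46, 56, 66, 78
Layer 1-46: 46 each from A, B, C, D, E = 46*5 = 230 chips; eligible A, B, C, D, E
Layer 47-56: 10 each from A, B, D, E = 10*4 = 40 chips; eligible A, B, D, E
Layer 57-66: 10 each from B, D, E = 10*3 = 30 chips; eligible B, D, E
Layer 67-78: 12 each from D, E = 12*2 = 24 chips; eligible D, E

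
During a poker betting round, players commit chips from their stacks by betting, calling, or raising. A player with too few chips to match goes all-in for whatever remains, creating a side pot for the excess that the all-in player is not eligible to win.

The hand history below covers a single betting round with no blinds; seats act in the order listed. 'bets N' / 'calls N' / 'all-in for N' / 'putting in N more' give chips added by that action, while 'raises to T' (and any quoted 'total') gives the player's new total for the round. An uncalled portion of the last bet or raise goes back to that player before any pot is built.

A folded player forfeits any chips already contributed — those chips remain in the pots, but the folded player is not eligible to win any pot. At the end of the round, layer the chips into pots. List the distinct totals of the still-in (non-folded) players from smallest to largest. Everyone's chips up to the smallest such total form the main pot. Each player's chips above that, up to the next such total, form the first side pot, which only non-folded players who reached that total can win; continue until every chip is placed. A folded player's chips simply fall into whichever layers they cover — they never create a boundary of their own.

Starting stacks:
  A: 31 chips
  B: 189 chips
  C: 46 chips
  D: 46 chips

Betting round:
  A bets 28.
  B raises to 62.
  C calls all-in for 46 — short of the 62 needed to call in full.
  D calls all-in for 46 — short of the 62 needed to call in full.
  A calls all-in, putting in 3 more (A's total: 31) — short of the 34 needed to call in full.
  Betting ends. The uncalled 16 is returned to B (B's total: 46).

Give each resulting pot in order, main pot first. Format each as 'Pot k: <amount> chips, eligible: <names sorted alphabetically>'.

Contributions (after 16 returned to B): A=31, B=46, C=46, D=46
Pot levels (distinct totals of non-folded players): 31, 46
Layer 1-31: 31 each from A, B, C, D = 31*4 = 124 chips; eligible A, B, C, D
Layer 32-46: 15 each from B, C, D = 15*3 = 45 chips; eligible B, C, D

Pot 1: 124 chips, eligible: A, B, C, D
Pot 2: 45 chips, eligible: B, C, D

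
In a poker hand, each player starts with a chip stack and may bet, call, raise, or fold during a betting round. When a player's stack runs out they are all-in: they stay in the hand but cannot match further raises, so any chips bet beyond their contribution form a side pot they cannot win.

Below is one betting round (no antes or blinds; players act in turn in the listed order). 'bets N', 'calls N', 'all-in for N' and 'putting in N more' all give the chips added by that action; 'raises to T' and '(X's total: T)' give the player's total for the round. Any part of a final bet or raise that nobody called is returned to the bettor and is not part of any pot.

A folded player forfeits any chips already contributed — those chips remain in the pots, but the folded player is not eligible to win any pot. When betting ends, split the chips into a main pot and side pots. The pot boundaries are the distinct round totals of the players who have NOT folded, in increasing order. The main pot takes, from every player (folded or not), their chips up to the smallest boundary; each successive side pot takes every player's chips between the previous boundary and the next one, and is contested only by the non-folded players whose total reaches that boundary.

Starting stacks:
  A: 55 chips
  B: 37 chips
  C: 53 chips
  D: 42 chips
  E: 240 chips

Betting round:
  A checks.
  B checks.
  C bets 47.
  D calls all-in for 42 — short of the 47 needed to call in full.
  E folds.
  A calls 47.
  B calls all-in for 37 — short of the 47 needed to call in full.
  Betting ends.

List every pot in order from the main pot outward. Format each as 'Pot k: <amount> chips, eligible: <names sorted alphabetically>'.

Contributions: A=47, B=37, C=47, D=42
Folded: E
Pot levels (distinct totals of non-folded players): 37, 42, 47
Layer 1-37: 37 each from A, B, C, D = 37*4 = 148 chips; eligible A, B, C, D
Layer 38-42: 5 each from A, C, D = 5*3 = 15 chips; eligible A, C, D
Layer 43-47: 5 each from A, C = 5*2 = 10 chips; eligible A, C

Pot 1: 148 chips, eligible: A, B, C, D
Pot 2: 15 chips, eligible: A, C, D
Pot 3: 10 chips, eligible: A, C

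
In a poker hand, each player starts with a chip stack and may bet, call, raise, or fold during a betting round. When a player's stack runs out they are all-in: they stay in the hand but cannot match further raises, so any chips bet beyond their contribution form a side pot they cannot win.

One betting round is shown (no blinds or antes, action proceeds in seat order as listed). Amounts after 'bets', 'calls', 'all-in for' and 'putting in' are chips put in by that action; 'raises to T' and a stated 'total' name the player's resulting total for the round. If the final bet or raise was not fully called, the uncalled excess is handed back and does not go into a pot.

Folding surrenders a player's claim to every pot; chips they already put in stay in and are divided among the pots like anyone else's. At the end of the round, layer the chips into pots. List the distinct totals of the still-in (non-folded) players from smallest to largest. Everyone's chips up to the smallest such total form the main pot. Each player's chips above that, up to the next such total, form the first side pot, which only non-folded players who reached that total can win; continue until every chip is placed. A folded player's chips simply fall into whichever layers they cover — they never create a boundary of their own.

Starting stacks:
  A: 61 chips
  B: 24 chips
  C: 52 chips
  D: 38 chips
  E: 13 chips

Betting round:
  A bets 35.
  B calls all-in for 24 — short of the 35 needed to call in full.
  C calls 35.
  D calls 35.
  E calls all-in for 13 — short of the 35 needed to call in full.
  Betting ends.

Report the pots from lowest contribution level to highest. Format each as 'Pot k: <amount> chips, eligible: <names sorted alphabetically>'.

Contributions: A=35, B=24, C=35, D=35, E=13
Pot levels (distinct totals of non-folded players): 13, 24, 35
Layer 1-13: 13 each from A, B, C, D, E = 13*5 = 65 chips; eligible A, B, C, D, E
Layer 14-24: 11 each from A, B, C, D = 11*4 = 44 chips; eligible A, B, C, D
Layer 25-35: 11 each from A, C, D = 11*3 = 33 chips; eligible A, C, D

Pot 1: 65 chips, eligible: A, B, C, D, E
Pot 2: 44 chips, eligible: A, B, C, D
Pot 3: 33 chips, eligible: A, C, D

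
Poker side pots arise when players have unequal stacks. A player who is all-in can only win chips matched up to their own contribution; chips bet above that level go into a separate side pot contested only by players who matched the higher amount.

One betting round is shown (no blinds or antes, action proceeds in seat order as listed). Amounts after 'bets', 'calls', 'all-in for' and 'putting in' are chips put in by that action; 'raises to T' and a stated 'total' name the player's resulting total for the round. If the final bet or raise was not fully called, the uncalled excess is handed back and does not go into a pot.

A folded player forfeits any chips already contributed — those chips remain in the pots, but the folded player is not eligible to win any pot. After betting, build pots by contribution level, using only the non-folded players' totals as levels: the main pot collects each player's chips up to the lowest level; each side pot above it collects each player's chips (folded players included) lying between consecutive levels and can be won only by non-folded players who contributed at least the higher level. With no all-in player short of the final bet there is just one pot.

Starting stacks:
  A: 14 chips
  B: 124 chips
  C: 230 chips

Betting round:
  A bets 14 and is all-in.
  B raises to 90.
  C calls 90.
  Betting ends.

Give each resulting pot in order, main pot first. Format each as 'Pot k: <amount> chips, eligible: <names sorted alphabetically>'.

Pot 1: 42 chips, eligible: A, B, C
Pot 2: 152 chips, eligible: B, C

Derivation:
Contributions: A=14, B=90, C=90
Pot levels (distinct totals of non-folded players): 14, 90
Layer 1-14: 14 each from A, B, C = 14*3 = 42 chips; eligible A, B, C
Layer 15-90: 76 each from B, C = 76*2 = 152 chips; eligible B, C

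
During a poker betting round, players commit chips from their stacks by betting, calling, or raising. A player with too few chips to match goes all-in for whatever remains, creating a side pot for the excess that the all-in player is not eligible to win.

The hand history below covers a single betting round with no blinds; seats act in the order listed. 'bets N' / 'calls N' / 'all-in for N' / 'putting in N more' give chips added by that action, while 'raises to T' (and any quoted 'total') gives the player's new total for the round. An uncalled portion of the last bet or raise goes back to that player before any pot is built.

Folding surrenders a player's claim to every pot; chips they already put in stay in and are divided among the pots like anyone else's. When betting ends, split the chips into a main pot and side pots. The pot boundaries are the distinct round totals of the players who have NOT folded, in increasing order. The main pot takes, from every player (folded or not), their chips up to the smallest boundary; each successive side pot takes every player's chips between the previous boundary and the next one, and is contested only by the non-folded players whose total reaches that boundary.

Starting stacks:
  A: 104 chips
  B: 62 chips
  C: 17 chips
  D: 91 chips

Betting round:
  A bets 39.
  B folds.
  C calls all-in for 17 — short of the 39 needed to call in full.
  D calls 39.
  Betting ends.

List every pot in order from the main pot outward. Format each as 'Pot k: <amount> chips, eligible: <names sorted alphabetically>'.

Pot 1: 51 chips, eligible: A, C, D
Pot 2: 44 chips, eligible: A, D

Derivation:
Contributions: A=39, C=17, D=39
Folded: B
Pot levels (distinct totals of non-folded players): 17, 39
Layer 1-17: 17 each from A, C, D = 17*3 = 51 chips; eligible A, C, D
Layer 18-39: 22 each from A, D = 22*2 = 44 chips; eligible A, D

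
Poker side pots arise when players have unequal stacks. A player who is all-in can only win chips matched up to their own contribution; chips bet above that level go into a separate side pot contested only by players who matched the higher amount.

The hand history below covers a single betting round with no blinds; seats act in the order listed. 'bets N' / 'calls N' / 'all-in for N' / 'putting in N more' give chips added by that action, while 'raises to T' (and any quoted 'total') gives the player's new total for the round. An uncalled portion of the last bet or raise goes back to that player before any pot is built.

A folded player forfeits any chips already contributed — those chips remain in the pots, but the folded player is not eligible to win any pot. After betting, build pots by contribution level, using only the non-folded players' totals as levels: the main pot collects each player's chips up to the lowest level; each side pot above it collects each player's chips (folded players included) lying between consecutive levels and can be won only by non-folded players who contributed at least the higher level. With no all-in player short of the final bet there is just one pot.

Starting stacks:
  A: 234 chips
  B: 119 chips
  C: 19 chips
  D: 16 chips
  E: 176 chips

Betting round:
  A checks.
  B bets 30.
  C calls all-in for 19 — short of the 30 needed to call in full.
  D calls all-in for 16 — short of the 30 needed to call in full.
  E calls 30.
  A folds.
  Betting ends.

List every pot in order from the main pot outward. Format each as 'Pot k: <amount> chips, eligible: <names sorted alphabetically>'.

Contributions: B=30, C=19, D=16, E=30
Folded: A
Pot levels (distinct totals of non-folded players): 16, 19, 30
Layer 1-16: 16 each from B, C, D, E = 16*4 = 64 chips; eligible B, C, D, E
Layer 17-19: 3 each from B, C, E = 3*3 = 9 chips; eligible B, C, E
Layer 20-30: 11 each from B, E = 11*2 = 22 chips; eligible B, E

Pot 1: 64 chips, eligible: B, C, D, E
Pot 2: 9 chips, eligible: B, C, E
Pot 3: 22 chips, eligible: B, E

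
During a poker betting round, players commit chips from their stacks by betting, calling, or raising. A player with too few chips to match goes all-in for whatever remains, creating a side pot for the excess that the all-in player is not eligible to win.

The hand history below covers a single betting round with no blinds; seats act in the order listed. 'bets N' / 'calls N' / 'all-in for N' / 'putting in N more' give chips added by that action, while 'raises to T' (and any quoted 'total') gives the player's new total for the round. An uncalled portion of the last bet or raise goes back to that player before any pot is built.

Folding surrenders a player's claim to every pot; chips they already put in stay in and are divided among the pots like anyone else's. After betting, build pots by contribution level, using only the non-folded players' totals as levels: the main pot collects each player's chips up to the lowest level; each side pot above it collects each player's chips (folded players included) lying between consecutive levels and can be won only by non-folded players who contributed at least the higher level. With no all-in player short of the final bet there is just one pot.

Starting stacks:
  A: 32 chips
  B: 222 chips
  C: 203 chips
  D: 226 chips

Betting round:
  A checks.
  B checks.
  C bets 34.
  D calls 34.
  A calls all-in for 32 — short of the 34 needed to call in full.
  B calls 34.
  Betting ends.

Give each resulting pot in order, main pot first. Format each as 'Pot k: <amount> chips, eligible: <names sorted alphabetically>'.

Contributions: A=32, B=34, C=34, D=34
Pot levels (distinct totals of non-folded players): 32, 34
Layer 1-32: 32 each from A, B, C, D = 32*4 = 128 chips; eligible A, B, C, D
Layer 33-34: 2 each from B, C, D = 2*3 = 6 chips; eligible B, C, D

Pot 1: 128 chips, eligible: A, B, C, D
Pot 2: 6 chips, eligible: B, C, D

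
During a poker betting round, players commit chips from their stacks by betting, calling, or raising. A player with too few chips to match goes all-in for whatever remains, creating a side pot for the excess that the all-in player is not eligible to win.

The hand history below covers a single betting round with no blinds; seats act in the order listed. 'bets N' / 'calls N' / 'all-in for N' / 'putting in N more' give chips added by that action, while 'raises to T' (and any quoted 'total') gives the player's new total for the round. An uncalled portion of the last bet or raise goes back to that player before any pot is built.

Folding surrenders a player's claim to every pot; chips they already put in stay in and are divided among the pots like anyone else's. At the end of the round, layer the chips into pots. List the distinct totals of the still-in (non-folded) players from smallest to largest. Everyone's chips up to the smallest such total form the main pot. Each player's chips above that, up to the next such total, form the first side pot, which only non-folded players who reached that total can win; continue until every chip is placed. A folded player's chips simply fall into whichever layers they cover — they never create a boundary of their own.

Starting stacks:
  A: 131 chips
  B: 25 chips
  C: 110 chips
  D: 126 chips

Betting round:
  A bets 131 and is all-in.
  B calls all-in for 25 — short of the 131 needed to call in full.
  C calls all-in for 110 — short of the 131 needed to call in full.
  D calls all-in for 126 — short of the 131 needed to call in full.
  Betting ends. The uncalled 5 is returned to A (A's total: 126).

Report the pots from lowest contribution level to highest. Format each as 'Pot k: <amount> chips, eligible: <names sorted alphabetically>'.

Contributions (after 5 returned to A): A=126, B=25, C=110, D=126
Pot levels (distinct totals of non-folded players): 25, 110, 126
Layer 1-25: 25 each from A, B, C, D = 25*4 = 100 chips; eligible A, B, C, D
Layer 26-110: 85 each from A, C, D = 85*3 = 255 chips; eligible A, C, D
Layer 111-126: 16 each from A, D = 16*2 = 32 chips; eligible A, D

Pot 1: 100 chips, eligible: A, B, C, D
Pot 2: 255 chips, eligible: A, C, D
Pot 3: 32 chips, eligible: A, D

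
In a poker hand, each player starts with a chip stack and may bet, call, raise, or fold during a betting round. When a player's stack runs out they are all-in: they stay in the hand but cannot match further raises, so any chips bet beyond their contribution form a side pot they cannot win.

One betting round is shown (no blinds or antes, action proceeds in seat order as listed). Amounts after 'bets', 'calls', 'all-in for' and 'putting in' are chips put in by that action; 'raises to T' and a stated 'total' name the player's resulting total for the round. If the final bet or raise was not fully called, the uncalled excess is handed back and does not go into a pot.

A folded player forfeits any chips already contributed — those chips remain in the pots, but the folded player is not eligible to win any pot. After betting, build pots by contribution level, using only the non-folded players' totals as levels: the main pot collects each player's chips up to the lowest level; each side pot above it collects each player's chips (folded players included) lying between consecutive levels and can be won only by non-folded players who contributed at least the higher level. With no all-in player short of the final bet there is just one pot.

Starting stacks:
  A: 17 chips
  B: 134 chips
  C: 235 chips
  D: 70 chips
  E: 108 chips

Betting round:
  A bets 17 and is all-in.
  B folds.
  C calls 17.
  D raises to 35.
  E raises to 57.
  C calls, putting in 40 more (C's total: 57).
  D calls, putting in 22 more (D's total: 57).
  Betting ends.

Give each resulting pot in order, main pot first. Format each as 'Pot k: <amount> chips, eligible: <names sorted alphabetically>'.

Pot 1: 68 chips, eligible: A, C, D, E
Pot 2: 120 chips, eligible: C, D, E

Derivation:
Contributions: A=17, C=57, D=57, E=57
Folded: B
Pot levels (distinct totals of non-folded players): 17, 57
Layer 1-17: 17 each from A, C, D, E = 17*4 = 68 chips; eligible A, C, D, E
Layer 18-57: 40 each from C, D, E = 40*3 = 120 chips; eligible C, D, E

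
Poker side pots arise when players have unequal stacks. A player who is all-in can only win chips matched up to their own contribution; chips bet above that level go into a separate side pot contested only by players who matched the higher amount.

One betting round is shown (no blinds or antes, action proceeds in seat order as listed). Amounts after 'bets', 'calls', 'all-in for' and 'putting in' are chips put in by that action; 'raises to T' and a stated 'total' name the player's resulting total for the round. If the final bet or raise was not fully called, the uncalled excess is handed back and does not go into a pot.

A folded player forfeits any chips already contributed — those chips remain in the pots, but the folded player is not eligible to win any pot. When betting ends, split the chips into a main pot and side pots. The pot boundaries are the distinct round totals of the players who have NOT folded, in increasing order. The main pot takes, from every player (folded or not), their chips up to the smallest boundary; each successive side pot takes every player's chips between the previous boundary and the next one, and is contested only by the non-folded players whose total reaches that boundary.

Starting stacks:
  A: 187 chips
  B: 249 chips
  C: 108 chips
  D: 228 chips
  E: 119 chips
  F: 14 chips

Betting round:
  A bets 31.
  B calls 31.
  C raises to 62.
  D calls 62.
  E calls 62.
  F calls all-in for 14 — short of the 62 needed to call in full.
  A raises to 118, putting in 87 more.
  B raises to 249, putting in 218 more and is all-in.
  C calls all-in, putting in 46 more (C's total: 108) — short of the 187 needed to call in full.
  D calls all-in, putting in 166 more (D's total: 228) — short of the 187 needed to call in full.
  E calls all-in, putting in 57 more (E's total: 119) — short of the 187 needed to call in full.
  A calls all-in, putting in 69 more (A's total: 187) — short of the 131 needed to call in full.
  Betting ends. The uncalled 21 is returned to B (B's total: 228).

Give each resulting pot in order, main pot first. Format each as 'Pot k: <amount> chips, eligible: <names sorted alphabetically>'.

Contributions (after 21 returned to B): A=187, B=228, C=108, D=228, E=119, F=14
Pot levels (distinct totals of non-folded players): 14, 108, 119, 187, 228
Layer 1-14: 14 each from A, B, C, D, E, F = 14*6 = 84 chips; eligible A, B, C, D, E, F
Layer 15-108: 94 each from A, B, C, D, E = 94*5 = 470 chips; eligible A, B, C, D, E
Layer 109-119: 11 each from A, B, D, E = 11*4 = 44 chips; eligible A, B, D, E
Layer 120-187: 68 each from A, B, D = 68*3 = 204 chips; eligible A, B, D
Layer 188-228: 41 each from B, D = 41*2 = 82 chips; eligible B, D

Pot 1: 84 chips, eligible: A, B, C, D, E, F
Pot 2: 470 chips, eligible: A, B, C, D, E
Pot 3: 44 chips, eligible: A, B, D, E
Pot 4: 204 chips, eligible: A, B, D
Pot 5: 82 chips, eligible: B, D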